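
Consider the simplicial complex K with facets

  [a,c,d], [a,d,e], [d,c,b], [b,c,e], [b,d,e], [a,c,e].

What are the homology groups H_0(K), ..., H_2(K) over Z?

H_0 ≅ Z,  H_1 = 0,  H_2 ≅ Z.

K has 5 vertices, 9 edges, 6 triangles.
rank ∂_0 = 0, rank ∂_1 = 4 ⇒ b_0 = 5 − 0 − 4 = 1; all invariant factors of ∂_1 are 1 so no torsion. So H_0 = Z.
rank ∂_1 = 4, rank ∂_2 = 5 ⇒ b_1 = 9 − 4 − 5 = 0; all invariant factors of ∂_2 are 1 so no torsion. So H_1 = 0.
rank ∂_2 = 5, rank ∂_3 = 0 ⇒ b_2 = 6 − 5 − 0 = 1. So H_2 = Z.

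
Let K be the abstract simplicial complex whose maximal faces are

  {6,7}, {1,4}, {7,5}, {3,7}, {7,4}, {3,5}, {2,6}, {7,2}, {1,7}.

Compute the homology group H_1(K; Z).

H_1 = Z^3.

Take the total order 1 < 2 < 3 < 4 < 5 < 6 < 7 on the vertex set. Then K (dimension 1) consists of the simplices:

  0-simplices (7): [1], [2], [3], [4], [5], [6], [7]
  1-simplices (9): [1,4], [1,7], [2,6], [2,7], [3,5], [3,7], [4,7], [5,7], [6,7]

Hence C_0 ≅ Z^7, C_1 ≅ Z^9.

Boundary ∂_1: C_1 → C_0 maps an edge to its endpoints' difference, ∂[p,q] = q − p.
The 7×9 boundary matrix has rank 6 and Smith normal form diag(1,1,1,1,1,1).

From H_k ≅ ker(∂_k) / im(∂_{k+1}) we obtain:

  H_1: rank ker ∂_1 − rank ∂_2 = (9 − 6) − 0 = 3, and there is no ∂_2, so H_1 ≅ Z^3.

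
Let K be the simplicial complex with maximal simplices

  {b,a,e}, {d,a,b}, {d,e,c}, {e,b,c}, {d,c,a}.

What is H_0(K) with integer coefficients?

H_0 = Z.

Order the vertices as a < b < c < d < e. Listing each simplex with vertices in this order, K has dimension 2 with simplices:

  0-simplices (5): a, b, c, d, e
  1-simplices (10): ab, ac, ad, ae, bc, bd, be, cd, ce, de
  2-simplices (5): abd, abe, acd, bce, cde

giving chain groups C_0 ≅ Z^5, C_1 ≅ Z^10, C_2 ≅ Z^5.

∂_1: C_1 → C_0 sends each edge [p,q] (with p < q) to q − p. For instance
  ∂ae = e − a.
As a 5×10 matrix over Z this has rank 4, with invariant factors (1,1,1,1).

∂_2: C_2 → C_1 sends each 2-simplex [p,q,r] to [q,r] − [p,r] + [p,q]. For instance
  ∂cde = de − ce + cd,
  ∂acd = cd − ad + ac.
As a 10×5 matrix over Z this has rank 5, with invariant factors (1,1,1,1,1).

From H_k ≅ ker(∂_k) / im(∂_{k+1}) we obtain:

  H_0: rank C_0 − rank ∂_1 = 5 − 4 = 1, and the invariant factors of ∂_1 are all 1, so H_0 = Z.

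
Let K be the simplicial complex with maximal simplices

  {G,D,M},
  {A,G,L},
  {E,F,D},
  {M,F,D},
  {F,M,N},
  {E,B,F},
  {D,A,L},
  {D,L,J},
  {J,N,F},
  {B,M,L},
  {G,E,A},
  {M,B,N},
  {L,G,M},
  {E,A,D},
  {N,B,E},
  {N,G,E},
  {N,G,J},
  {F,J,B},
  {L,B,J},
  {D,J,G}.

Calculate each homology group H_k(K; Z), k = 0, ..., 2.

Fix the vertex order A < B < D < E < F < G < J < L < M < N and write every simplex with vertices in increasing order. Then dim K = 2 and the simplices of K are:

  0-simplices (10): A, B, D, E, F, G, J, L, M, N
  1-simplices (30): AD, AE, AG, AL, BE, BF, BJ, BL, BM, BN, DE, DF, DG, DJ, DL, DM, EF, EG, EN, FJ, FM, FN, GJ, GL, GM, GN, JL, JN, LM, MN
  2-simplices (20): ADE, ADL, AEG, AGL, BEF, BEN, BFJ, BJL, BLM, BMN, DEF, DFM, DGJ, DGM, DJL, EGN, FJN, FMN, GJN, GLM

so the chain groups are C_0 ≅ Z^10, C_1 ≅ Z^30, C_2 ≅ Z^20.

Boundary ∂_1: C_1 → C_0 sends each edge [p,q] (with p < q) to q − p. For instance
  ∂FM = M − F.
This gives a 10×30 integer matrix of rank 9; reducing to Smith normal form yields diagonal entries (1,1,1,1,1,1,1,1,1).

The boundary map ∂_2: C_2 → C_1 sends each 2-simplex [p,q,r] to [q,r] − [p,r] + [p,q]. For instance
  ∂GJN = JN − GN + GJ,
  ∂BEN = EN − BN + BE.
The resulting 30×20 matrix has rank 20, and its Smith normal form has invariant factors (1,1,1,1,1,1,1,1,1,1,1,1,1,1,1,1,1,1,1,2).

Reading off H_k = ker ∂_k / im ∂_{k+1}:

  H_0: rank C_0 − rank ∂_1 = 10 − 9 = 1, and the invariant factors of ∂_1 are all 1, so H_0 ≅ Z.
  H_1: rank ker ∂_1 − rank ∂_2 = (30 − 9) − 20 = 1, and ∂_2 has invariant factor 2 > 1, so H_1 ≅ Z ⊕ Z/2Z.
  H_2: rank ker ∂_2 − rank ∂_3 = (20 − 20) − 0 = 0, and there is no ∂_3, so H_2 ≅ 0.

As a check, the Euler characteristic is 10 − 30 + 20 = 0, which agrees with 1 − 1 + 0 = 0.

H_0 ≅ Z,  H_1 ≅ Z ⊕ Z/2Z,  H_2 = 0.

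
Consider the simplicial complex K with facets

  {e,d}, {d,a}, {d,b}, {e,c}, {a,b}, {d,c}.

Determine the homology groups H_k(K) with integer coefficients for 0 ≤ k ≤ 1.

H_0 = Z,  H_1 = Z^2.

We work with the vertex ordering a < b < c < d < e. The simplices of K, each written with vertices in increasing order, are:

  0-simplices (5): a, b, c, d, e
  1-simplices (6): ab, ad, bd, cd, ce, de

so the chain groups are C_0 ≅ Z^5, C_1 ≅ Z^6.

The boundary map ∂_1: C_1 → C_0 sends each edge [p,q] (with p < q) to q − p.
The 5×6 boundary matrix has rank 4 and Smith normal form diag(1,1,1,1).

Computing H_k = (kernel of ∂_k) / (image of ∂_{k+1}):

  H_0: rank C_0 − rank ∂_1 = 5 − 4 = 1, and the invariant factors of ∂_1 are all 1, so H_0 ≅ Z.
  H_1: rank ker ∂_1 − rank ∂_2 = (6 − 4) − 0 = 2, and there is no ∂_2, so H_1 ≅ Z^2.

As a check, the Euler characteristic is 5 − 6 = -1, which agrees with 1 − 2 = -1.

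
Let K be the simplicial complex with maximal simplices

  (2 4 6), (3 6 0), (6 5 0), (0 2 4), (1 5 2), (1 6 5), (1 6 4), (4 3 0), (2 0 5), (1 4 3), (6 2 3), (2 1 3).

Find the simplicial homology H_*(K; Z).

H_0 ≅ Z,  H_1 ≅ Z/2,  H_2 = 0.

We work with the vertex ordering 0 < 1 < 2 < 3 < 4 < 5 < 6. The simplices of K, each written with vertices in increasing order, are:

  0-simplices (7): [0], [1], [2], [3], [4], [5], [6]
  1-simplices (18): [0,2], [0,3], [0,4], [0,5], [0,6], [1,2], [1,3], [1,4], [1,5], [1,6], [2,3], [2,4], [2,5], [2,6], [3,4], [3,6], [4,6], [5,6]
  2-simplices (12): [0,2,4], [0,2,5], [0,3,4], [0,3,6], [0,5,6], [1,2,3], [1,2,5], [1,3,4], [1,4,6], [1,5,6], [2,3,6], [2,4,6]

Hence C_0 ≅ Z^7, C_1 ≅ Z^18, C_2 ≅ Z^12.

Boundary ∂_1: C_1 → C_0 maps an edge to its endpoints' difference, ∂[p,q] = q − p.
The resulting 7×18 matrix has rank 6, and its Smith normal form has invariant factors (1,1,1,1,1,1).

Boundary ∂_2: C_2 → C_1 maps a triangle to the signed sum of its edges. For instance
  ∂[2,4,6] = [4,6] − [2,6] + [2,4],
  ∂[0,2,5] = [2,5] − [0,5] + [0,2].
As a 18×12 matrix over Z this has rank 12, with invariant factors (1,1,1,1,1,1,1,1,1,1,1,2).

Now H_k = ker ∂_k / im ∂_{k+1}, so:

  H_0: rank C_0 − rank ∂_1 = 7 − 6 = 1, and the invariant factors of ∂_1 are all 1, so H_0 = Z.
  H_1: rank ker ∂_1 − rank ∂_2 = (18 − 6) − 12 = 0, and ∂_2 has invariant factor 2 > 1, so H_1 = Z/2.
  H_2: rank ker ∂_2 − rank ∂_3 = (12 − 12) − 0 = 0, and there is no ∂_3, so H_2 = 0.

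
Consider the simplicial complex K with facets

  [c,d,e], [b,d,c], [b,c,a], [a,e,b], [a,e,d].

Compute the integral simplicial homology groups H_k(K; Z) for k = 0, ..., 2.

Take the total order a < b < c < d < e on the vertex set. Then K (dimension 2) consists of the simplices:

  0-simplices (5): a, b, c, d, e
  1-simplices (10): ab, ac, ad, ae, bc, bd, be, cd, ce, de
  2-simplices (5): abc, abe, ade, bcd, cde

so the chain groups are C_0 ≅ Z^5, C_1 ≅ Z^10, C_2 ≅ Z^5.

∂_1: C_1 → C_0 is given by ∂[p,q] = [q] − [p]. For instance
  ∂be = e − b.
The 5×10 boundary matrix has rank 4 and Smith normal form diag(1,1,1,1).

∂_2: C_2 → C_1 maps a triangle to the signed sum of its edges. For instance
  ∂abc = bc − ac + ab,
  ∂abe = be − ae + ab.
The resulting 10×5 matrix has rank 5, and its Smith normal form has invariant factors (1,1,1,1,1).

Reading off H_k = ker ∂_k / im ∂_{k+1}:

  H_0: rank C_0 − rank ∂_1 = 5 − 4 = 1, and the invariant factors of ∂_1 are all 1, so H_0 = Z.
  H_1: rank ker ∂_1 − rank ∂_2 = (10 − 4) − 5 = 1, and the invariant factors of ∂_2 are all 1, so H_1 = Z.
  H_2: rank ker ∂_2 − rank ∂_3 = (5 − 5) − 0 = 0, and there is no ∂_3, so H_2 = 0.

H_0 = Z,  H_1 = Z,  H_2 = 0.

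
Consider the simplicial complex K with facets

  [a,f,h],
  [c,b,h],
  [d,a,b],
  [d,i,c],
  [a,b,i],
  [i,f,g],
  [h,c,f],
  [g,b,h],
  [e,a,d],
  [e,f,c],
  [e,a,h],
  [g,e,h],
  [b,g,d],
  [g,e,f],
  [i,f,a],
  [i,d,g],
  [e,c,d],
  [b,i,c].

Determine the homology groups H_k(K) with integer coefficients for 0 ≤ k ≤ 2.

H_0 ≅ Z,  H_1 ≅ Z ⊕ Z/2,  H_2 = 0.

Fix the vertex order a < b < c < d < e < f < g < h < i and write every simplex with vertices in increasing order. Then dim K = 2 and the simplices of K are:

  0-simplices (9): a, b, c, d, e, f, g, h, i
  1-simplices (27): ab, ad, ae, af, ah, ai, bc, bd, bg, bh, bi, cd, ce, cf, ch, ci, de, dg, di, ef, eg, eh, fg, fh, fi, gh, gi
  2-simplices (18): abd, abi, ade, aeh, afh, afi, bch, bci, bdg, bgh, cde, cdi, cef, cfh, dgi, efg, egh, fgi

giving chain groups C_0 ≅ Z^9, C_1 ≅ Z^27, C_2 ≅ Z^18.

The boundary map ∂_1: C_1 → C_0 sends each edge [p,q] (with p < q) to q − p. For instance
  ∂cd = d − c.
This gives a 9×27 integer matrix of rank 8; reducing to Smith normal form yields diagonal entries (1,1,1,1,1,1,1,1).

Boundary ∂_2: C_2 → C_1 acts by ∂[p,q,r] = [q,r] − [p,r] + [p,q]. For instance
  ∂cdi = di − ci + cd,
  ∂aeh = eh − ah + ae.
The 27×18 boundary matrix has rank 18 and Smith normal form diag(1,1,1,1,1,1,1,1,1,1,1,1,1,1,1,1,1,2).

Now H_k = ker ∂_k / im ∂_{k+1}, so:

  H_0: rank C_0 − rank ∂_1 = 9 − 8 = 1, and the invariant factors of ∂_1 are all 1, so H_0 ≅ Z.
  H_1: rank ker ∂_1 − rank ∂_2 = (27 − 8) − 18 = 1, and ∂_2 has invariant factor 2 > 1, so H_1 ≅ Z ⊕ Z/2.
  H_2: rank ker ∂_2 − rank ∂_3 = (18 − 18) − 0 = 0, and there is no ∂_3, so H_2 ≅ 0.

As a check, the Euler characteristic is 9 − 27 + 18 = 0, which agrees with 1 − 1 + 0 = 0.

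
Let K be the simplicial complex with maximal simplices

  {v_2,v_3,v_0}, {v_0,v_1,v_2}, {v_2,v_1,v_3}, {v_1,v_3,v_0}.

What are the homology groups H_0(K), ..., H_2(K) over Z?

H_0 ≅ Z,  H_1 = 0,  H_2 ≅ Z.

Order the vertices as v_0 < v_1 < v_2 < v_3. Listing each simplex with vertices in this order, K has dimension 2 with simplices:

  0-simplices (4): [v_0], [v_1], [v_2], [v_3]
  1-simplices (6): [v_0,v_1], [v_0,v_2], [v_0,v_3], [v_1,v_2], [v_1,v_3], [v_2,v_3]
  2-simplices (4): [v_0,v_1,v_2], [v_0,v_1,v_3], [v_0,v_2,v_3], [v_1,v_2,v_3]

giving chain groups C_0 ≅ Z^4, C_1 ≅ Z^6, C_2 ≅ Z^4.

The boundary map ∂_1: C_1 → C_0 sends each edge [p,q] (with p < q) to q − p. For instance
  ∂[v_0,v_3] = [v_3] − [v_0].
The 4×6 boundary matrix has rank 3 and Smith normal form diag(1,1,1).

Boundary ∂_2: C_2 → C_1 acts by ∂[p,q,r] = [q,r] − [p,r] + [p,q]. For instance
  ∂[v_1,v_2,v_3] = [v_2,v_3] − [v_1,v_3] + [v_1,v_2],
  ∂[v_0,v_1,v_3] = [v_1,v_3] − [v_0,v_3] + [v_0,v_1].
The resulting 6×4 matrix has rank 3, and its Smith normal form has invariant factors (1,1,1).

Now H_k = ker ∂_k / im ∂_{k+1}, so:

  H_0: rank C_0 − rank ∂_1 = 4 − 3 = 1, and the invariant factors of ∂_1 are all 1, so H_0 = Z.
  H_1: rank ker ∂_1 − rank ∂_2 = (6 − 3) − 3 = 0, and the invariant factors of ∂_2 are all 1, so H_1 = 0.
  H_2: rank ker ∂_2 − rank ∂_3 = (4 − 3) − 0 = 1, and there is no ∂_3, so H_2 = Z.

(K is a triangulation of the 2-sphere S^2.)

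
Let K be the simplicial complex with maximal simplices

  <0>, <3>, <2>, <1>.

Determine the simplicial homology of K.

We work with the vertex ordering 0 < 1 < 2 < 3. The simplices of K, each written with vertices in increasing order, are:

  0-simplices (4): [0], [1], [2], [3]

so the chain groups are C_0 ≅ Z^4.

Now H_k = ker ∂_k / im ∂_{k+1}, so:

  H_0: rank C_0 − rank ∂_1 = 4 − 0 = 4, and there is no ∂_1, so H_0 ≅ Z^4.

H_0 = Z^4.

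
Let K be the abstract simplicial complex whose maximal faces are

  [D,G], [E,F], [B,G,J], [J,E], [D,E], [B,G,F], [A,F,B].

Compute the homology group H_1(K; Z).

H_1 = Z^2.

We work with the vertex ordering A < B < D < E < F < G < J. The simplices of K, each written with vertices in increasing order, are:

  0-simplices (7): A, B, D, E, F, G, J
  1-simplices (11): AB, AF, BF, BG, BJ, DE, DG, EF, EJ, FG, GJ
  2-simplices (3): ABF, BFG, BGJ

so the chain groups are C_0 ≅ Z^7, C_1 ≅ Z^11, C_2 ≅ Z^3.

The boundary map ∂_1: C_1 → C_0 maps an edge to its endpoints' difference, ∂[p,q] = q − p.
This gives a 7×11 integer matrix of rank 6; reducing to Smith normal form yields diagonal entries (1,1,1,1,1,1).

Boundary ∂_2: C_2 → C_1 acts by ∂[p,q,r] = [q,r] − [p,r] + [p,q]. For instance
  ∂BGJ = GJ − BJ + BG,
  ∂BFG = FG − BG + BF.
As a 11×3 matrix over Z this has rank 3, with invariant factors (1,1,1).

Computing H_k = (kernel of ∂_k) / (image of ∂_{k+1}):

  H_1: rank ker ∂_1 − rank ∂_2 = (11 − 6) − 3 = 2, and the invariant factors of ∂_2 are all 1, so H_1 = Z^2.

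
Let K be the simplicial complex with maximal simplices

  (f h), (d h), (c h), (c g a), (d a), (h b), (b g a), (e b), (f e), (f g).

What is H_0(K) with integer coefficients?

Take the total order a < b < c < d < e < f < g < h on the vertex set. Then K (dimension 2) consists of the simplices:

  0-simplices (8): a, b, c, d, e, f, g, h
  1-simplices (13): ab, ac, ad, ag, be, bg, bh, cg, ch, dh, ef, fg, fh
  2-simplices (2): abg, acg

giving chain groups C_0 ≅ Z^8, C_1 ≅ Z^13, C_2 ≅ Z^2.

The boundary map ∂_1: C_1 → C_0 maps an edge to its endpoints' difference, ∂[p,q] = q − p. For instance
  ∂fg = g − f.
The 8×13 boundary matrix has rank 7 and Smith normal form diag(1,1,1,1,1,1,1).

Boundary ∂_2: C_2 → C_1 maps a triangle to the signed sum of its edges. For instance
  ∂abg = bg − ag + ab,
  ∂acg = cg − ag + ac.
As a 13×2 matrix over Z this has rank 2, with invariant factors (1,1).

From H_k ≅ ker(∂_k) / im(∂_{k+1}) we obtain:

  H_0: rank C_0 − rank ∂_1 = 8 − 7 = 1, and the invariant factors of ∂_1 are all 1, so H_0 = Z.

H_0 ≅ Z.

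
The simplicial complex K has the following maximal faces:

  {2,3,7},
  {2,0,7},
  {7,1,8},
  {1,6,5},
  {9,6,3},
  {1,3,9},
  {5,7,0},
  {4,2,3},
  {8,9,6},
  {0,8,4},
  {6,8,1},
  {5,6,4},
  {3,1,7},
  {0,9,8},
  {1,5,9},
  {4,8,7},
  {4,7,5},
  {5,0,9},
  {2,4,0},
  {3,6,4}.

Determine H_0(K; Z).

H_0 ≅ Z.

We work with the vertex ordering 0 < 1 < 2 < 3 < 4 < 5 < 6 < 7 < 8 < 9. The simplices of K, each written with vertices in increasing order, are:

  0-simplices (10): [0], [1], [2], [3], [4], [5], [6], [7], [8], [9]
  1-simplices (30): (30 of them)
  2-simplices (20): (20 of them)

giving chain groups C_0 ≅ Z^10, C_1 ≅ Z^30, C_2 ≅ Z^20.

∂_1: C_1 → C_0 sends each edge [p,q] (with p < q) to q − p. For instance
  ∂[0,9] = [9] − [0].
The resulting 10×30 matrix has rank 9, and its Smith normal form has invariant factors (1,1,1,1,1,1,1,1,1).

Boundary ∂_2: C_2 → C_1 sends each 2-simplex [p,q,r] to [q,r] − [p,r] + [p,q]. For instance
  ∂[1,3,7] = [3,7] − [1,7] + [1,3],
  ∂[2,3,4] = [3,4] − [2,4] + [2,3].
The 30×20 boundary matrix has rank 20 and Smith normal form diag(1,1,1,1,1,1,1,1,1,1,1,1,1,1,1,1,1,1,1,2).

From H_k ≅ ker(∂_k) / im(∂_{k+1}) we obtain:

  H_0: rank C_0 − rank ∂_1 = 10 − 9 = 1, and the invariant factors of ∂_1 are all 1, so H_0 = Z.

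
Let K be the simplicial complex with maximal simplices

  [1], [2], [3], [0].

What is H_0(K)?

Order the vertices as 0 < 1 < 2 < 3. Listing each simplex with vertices in this order, K has dimension 0 with simplices:

  0-simplices (4): [0], [1], [2], [3]

so the chain groups are C_0 ≅ Z^4.

Reading off H_k = ker ∂_k / im ∂_{k+1}:

  H_0: rank C_0 − rank ∂_1 = 4 − 0 = 4, and there is no ∂_1, so H_0 ≅ Z^4.

(K is a triangulation of a set of 4 points.)

H_0 ≅ Z^4.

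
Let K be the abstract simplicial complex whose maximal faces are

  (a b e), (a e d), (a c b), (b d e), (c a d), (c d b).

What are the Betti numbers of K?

Take the total order a < b < c < d < e on the vertex set. Then K (dimension 2) consists of the simplices:

  0-simplices (5): a, b, c, d, e
  1-simplices (9): ab, ac, ad, ae, bc, bd, be, cd, de
  2-simplices (6): abc, abe, acd, ade, bcd, bde

Hence C_0 ≅ Z^5, C_1 ≅ Z^9, C_2 ≅ Z^6.

∂_1: C_1 → C_0 sends each edge [p,q] (with p < q) to q − p. For instance
  ∂ab = b − a.
This gives a 5×9 integer matrix of rank 4; reducing to Smith normal form yields diagonal entries (1,1,1,1).

Boundary ∂_2: C_2 → C_1 maps a triangle to the signed sum of its edges. For instance
  ∂bde = de − be + bd,
  ∂abc = bc − ac + ab.
As a 9×6 matrix over Z this has rank 5, with invariant factors (1,1,1,1,1).

Now H_k = ker ∂_k / im ∂_{k+1}, so:

  H_0: rank C_0 − rank ∂_1 = 5 − 4 = 1, and the invariant factors of ∂_1 are all 1, so H_0 = Z.
  H_1: rank ker ∂_1 − rank ∂_2 = (9 − 4) − 5 = 0, and the invariant factors of ∂_2 are all 1, so H_1 = 0.
  H_2: rank ker ∂_2 − rank ∂_3 = (6 − 5) − 0 = 1, and there is no ∂_3, so H_2 = Z.

(K is a triangulation of the 2-sphere S^2.)

Hence the Betti numbers are b_0 = 1, b_1 = 0, b_2 = 1.

b_0 = 1, b_1 = 0, b_2 = 1.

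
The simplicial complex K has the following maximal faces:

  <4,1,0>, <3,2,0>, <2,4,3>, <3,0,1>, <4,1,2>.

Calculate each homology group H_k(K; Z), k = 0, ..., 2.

Take the total order 0 < 1 < 2 < 3 < 4 on the vertex set. Then K (dimension 2) consists of the simplices:

  0-simplices (5): [0], [1], [2], [3], [4]
  1-simplices (10): [0,1], [0,2], [0,3], [0,4], [1,2], [1,3], [1,4], [2,3], [2,4], [3,4]
  2-simplices (5): [0,1,3], [0,1,4], [0,2,3], [1,2,4], [2,3,4]

Hence C_0 ≅ Z^5, C_1 ≅ Z^10, C_2 ≅ Z^5.

The boundary map ∂_1: C_1 → C_0 maps an edge to its endpoints' difference, ∂[p,q] = q − p. For instance
  ∂[0,3] = [3] − [0].
This gives a 5×10 integer matrix of rank 4; reducing to Smith normal form yields diagonal entries (1,1,1,1).

Boundary ∂_2: C_2 → C_1 acts by ∂[p,q,r] = [q,r] − [p,r] + [p,q]. For instance
  ∂[1,2,4] = [2,4] − [1,4] + [1,2],
  ∂[0,2,3] = [2,3] − [0,3] + [0,2].
The resulting 10×5 matrix has rank 5, and its Smith normal form has invariant factors (1,1,1,1,1).

Now H_k = ker ∂_k / im ∂_{k+1}, so:

  H_0: rank C_0 − rank ∂_1 = 5 − 4 = 1, and the invariant factors of ∂_1 are all 1, so H_0 ≅ Z.
  H_1: rank ker ∂_1 − rank ∂_2 = (10 − 4) − 5 = 1, and the invariant factors of ∂_2 are all 1, so H_1 ≅ Z.
  H_2: rank ker ∂_2 − rank ∂_3 = (5 − 5) − 0 = 0, and there is no ∂_3, so H_2 ≅ 0.

(K is a triangulation of the Möbius band.)

H_0 ≅ Z,  H_1 ≅ Z,  H_2 = 0.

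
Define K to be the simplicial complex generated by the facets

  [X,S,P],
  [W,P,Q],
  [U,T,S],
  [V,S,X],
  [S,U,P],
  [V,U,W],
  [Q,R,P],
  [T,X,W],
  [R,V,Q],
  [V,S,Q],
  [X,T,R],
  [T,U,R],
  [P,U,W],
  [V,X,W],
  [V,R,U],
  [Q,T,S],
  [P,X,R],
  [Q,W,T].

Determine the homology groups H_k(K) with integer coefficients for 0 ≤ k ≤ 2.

We work with the vertex ordering P < Q < R < S < T < U < V < W < X. The simplices of K, each written with vertices in increasing order, are:

  0-simplices (9): P, Q, R, S, T, U, V, W, X
  1-simplices (27): PQ, PR, PS, PU, PW, PX, QR, QS, QT, QV, QW, RT, RU, RV, RX, ST, SU, SV, SX, TU, TW, TX, UV, UW, VW, VX, WX
  2-simplices (18): PQR, PQW, PRX, PSU, PSX, PUW, QRV, QST, QSV, QTW, RTU, RTX, RUV, STU, SVX, TWX, UVW, VWX

so the chain groups are C_0 ≅ Z^9, C_1 ≅ Z^27, C_2 ≅ Z^18.

∂_1: C_1 → C_0 is given by ∂[p,q] = [q] − [p].
This gives a 9×27 integer matrix of rank 8; reducing to Smith normal form yields diagonal entries (1,1,1,1,1,1,1,1).

∂_2: C_2 → C_1 sends each 2-simplex [p,q,r] to [q,r] − [p,r] + [p,q]. For instance
  ∂PQW = QW − PW + PQ,
  ∂STU = TU − SU + ST.
The resulting 27×18 matrix has rank 17, and its Smith normal form has invariant factors (1,1,1,1,1,1,1,1,1,1,1,1,1,1,1,1,1).

From H_k ≅ ker(∂_k) / im(∂_{k+1}) we obtain:

  H_0: rank C_0 − rank ∂_1 = 9 − 8 = 1, and the invariant factors of ∂_1 are all 1, so H_0 ≅ Z.
  H_1: rank ker ∂_1 − rank ∂_2 = (27 − 8) − 17 = 2, and the invariant factors of ∂_2 are all 1, so H_1 ≅ Z^2.
  H_2: rank ker ∂_2 − rank ∂_3 = (18 − 17) − 0 = 1, and there is no ∂_3, so H_2 ≅ Z.

H_0 ≅ Z,  H_1 ≅ Z^2,  H_2 ≅ Z.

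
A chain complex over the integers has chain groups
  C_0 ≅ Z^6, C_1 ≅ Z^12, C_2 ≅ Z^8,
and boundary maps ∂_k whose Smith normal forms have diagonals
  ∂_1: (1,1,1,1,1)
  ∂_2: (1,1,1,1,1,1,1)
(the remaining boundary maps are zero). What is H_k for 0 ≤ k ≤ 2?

H_0 = Z,  H_1 = 0,  H_2 = Z.

H_0: b_0 = 6 − 0 − 5 = 1; torsion from ∂_1 factors > 1: none. So H_0 = Z.
H_1: b_1 = 12 − 5 − 7 = 0; torsion from ∂_2 factors > 1: none. So H_1 = 0.
H_2: b_2 = 8 − 7 − 0 = 1; torsion from ∂_3 factors > 1: none. So H_2 = Z.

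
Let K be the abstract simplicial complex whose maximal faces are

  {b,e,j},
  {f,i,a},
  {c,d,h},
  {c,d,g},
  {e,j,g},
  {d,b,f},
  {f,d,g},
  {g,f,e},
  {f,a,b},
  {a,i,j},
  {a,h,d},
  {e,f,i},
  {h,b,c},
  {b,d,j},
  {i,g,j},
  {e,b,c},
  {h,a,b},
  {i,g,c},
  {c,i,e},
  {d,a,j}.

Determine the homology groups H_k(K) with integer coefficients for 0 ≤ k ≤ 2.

H_0 ≅ Z,  H_1 ≅ Z ⊕ Z/2,  H_2 = 0.

Order the vertices as a < b < c < d < e < f < g < h < i < j. Listing each simplex with vertices in this order, K has dimension 2 with simplices:

  0-simplices (10): a, b, c, d, e, f, g, h, i, j
  1-simplices (30): ab, ad, af, ah, ai, aj, bc, bd, be, bf, bh, bj, cd, ce, cg, ch, ci, df, dg, dh, dj, ef, eg, ei, ej, fg, fi, gi, gj, ij
  2-simplices (20): abf, abh, adh, adj, afi, aij, bce, bch, bdf, bdj, bej, cdg, cdh, cei, cgi, dfg, efg, efi, egj, gij

so the chain groups are C_0 ≅ Z^10, C_1 ≅ Z^30, C_2 ≅ Z^20.

∂_1: C_1 → C_0 sends each edge [p,q] (with p < q) to q − p.
The 10×30 boundary matrix has rank 9 and Smith normal form diag(1,1,1,1,1,1,1,1,1).

Boundary ∂_2: C_2 → C_1 sends each 2-simplex [p,q,r] to [q,r] − [p,r] + [p,q]. For instance
  ∂aij = ij − aj + ai,
  ∂adj = dj − aj + ad.
The resulting 30×20 matrix has rank 20, and its Smith normal form has invariant factors (1,1,1,1,1,1,1,1,1,1,1,1,1,1,1,1,1,1,1,2).

Now H_k = ker ∂_k / im ∂_{k+1}, so:

  H_0: rank C_0 − rank ∂_1 = 10 − 9 = 1, and the invariant factors of ∂_1 are all 1, so H_0 = Z.
  H_1: rank ker ∂_1 − rank ∂_2 = (30 − 9) − 20 = 1, and ∂_2 has invariant factor 2 > 1, so H_1 = Z ⊕ Z/2.
  H_2: rank ker ∂_2 − rank ∂_3 = (20 − 20) − 0 = 0, and there is no ∂_3, so H_2 = 0.

As a check, the Euler characteristic is 10 − 30 + 20 = 0, which agrees with 1 − 1 + 0 = 0.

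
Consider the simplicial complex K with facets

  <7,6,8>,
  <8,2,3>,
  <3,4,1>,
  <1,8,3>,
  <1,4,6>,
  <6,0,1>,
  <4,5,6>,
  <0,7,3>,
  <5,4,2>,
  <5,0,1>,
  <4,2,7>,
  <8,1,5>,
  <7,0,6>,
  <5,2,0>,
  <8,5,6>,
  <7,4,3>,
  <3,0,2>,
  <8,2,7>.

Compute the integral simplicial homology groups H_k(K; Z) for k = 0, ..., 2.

H_0 ≅ Z,  H_1 ≅ Z × Z/2,  H_2 = 0.

Take the total order 0 < 1 < 2 < 3 < 4 < 5 < 6 < 7 < 8 on the vertex set. Then K (dimension 2) consists of the simplices:

  0-simplices (9): [0], [1], [2], [3], [4], [5], [6], [7], [8]
  1-simplices (27): (27 of them)
  2-simplices (18): [0,1,5], [0,1,6], [0,2,3], [0,2,5], [0,3,7], [0,6,7], [1,3,4], [1,3,8], [1,4,6], [1,5,8], [2,3,8], [2,4,5], [2,4,7], [2,7,8], [3,4,7], [4,5,6], [5,6,8], [6,7,8]

Hence C_0 ≅ Z^9, C_1 ≅ Z^27, C_2 ≅ Z^18.

∂_1: C_1 → C_0 maps an edge to its endpoints' difference, ∂[p,q] = q − p.
As a 9×27 matrix over Z this has rank 8, with invariant factors (1,1,1,1,1,1,1,1).

Boundary ∂_2: C_2 → C_1 maps a triangle to the signed sum of its edges. For instance
  ∂[0,1,5] = [1,5] − [0,5] + [0,1],
  ∂[4,5,6] = [5,6] − [4,6] + [4,5].
The resulting 27×18 matrix has rank 18, and its Smith normal form has invariant factors (1,1,1,1,1,1,1,1,1,1,1,1,1,1,1,1,1,2).

Reading off H_k = ker ∂_k / im ∂_{k+1}:

  H_0: rank C_0 − rank ∂_1 = 9 − 8 = 1, and the invariant factors of ∂_1 are all 1, so H_0 = Z.
  H_1: rank ker ∂_1 − rank ∂_2 = (27 − 8) − 18 = 1, and ∂_2 has invariant factor 2 > 1, so H_1 = Z × Z/2.
  H_2: rank ker ∂_2 − rank ∂_3 = (18 − 18) − 0 = 0, and there is no ∂_3, so H_2 = 0.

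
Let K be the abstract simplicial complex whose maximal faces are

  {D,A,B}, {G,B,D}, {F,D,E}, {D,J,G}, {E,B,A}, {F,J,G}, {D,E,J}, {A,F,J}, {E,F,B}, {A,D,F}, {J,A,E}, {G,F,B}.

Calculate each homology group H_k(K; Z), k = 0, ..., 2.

Take the total order A < B < D < E < F < G < J on the vertex set. Then K (dimension 2) consists of the simplices:

  0-simplices (7): A, B, D, E, F, G, J
  1-simplices (18): AB, AD, AE, AF, AJ, BD, BE, BF, BG, DE, DF, DG, DJ, EF, EJ, FG, FJ, GJ
  2-simplices (12): ABD, ABE, ADF, AEJ, AFJ, BDG, BEF, BFG, DEF, DEJ, DGJ, FGJ

so the chain groups are C_0 ≅ Z^7, C_1 ≅ Z^18, C_2 ≅ Z^12.

The boundary map ∂_1: C_1 → C_0 maps an edge to its endpoints' difference, ∂[p,q] = q − p.
The resulting 7×18 matrix has rank 6, and its Smith normal form has invariant factors (1,1,1,1,1,1).

The boundary map ∂_2: C_2 → C_1 maps a triangle to the signed sum of its edges. For instance
  ∂DEJ = EJ − DJ + DE,
  ∂ADF = DF − AF + AD.
The 18×12 boundary matrix has rank 12 and Smith normal form diag(1,1,1,1,1,1,1,1,1,1,1,2).

Now H_k = ker ∂_k / im ∂_{k+1}, so:

  H_0: rank C_0 − rank ∂_1 = 7 − 6 = 1, and the invariant factors of ∂_1 are all 1, so H_0 = Z.
  H_1: rank ker ∂_1 − rank ∂_2 = (18 − 6) − 12 = 0, and ∂_2 has invariant factor 2 > 1, so H_1 = Z/2.
  H_2: rank ker ∂_2 − rank ∂_3 = (12 − 12) − 0 = 0, and there is no ∂_3, so H_2 = 0.

As a check, the Euler characteristic is 7 − 18 + 12 = 1, which agrees with 1 − 0 + 0 = 1.

H_0 = Z,  H_1 = Z/2,  H_2 = 0.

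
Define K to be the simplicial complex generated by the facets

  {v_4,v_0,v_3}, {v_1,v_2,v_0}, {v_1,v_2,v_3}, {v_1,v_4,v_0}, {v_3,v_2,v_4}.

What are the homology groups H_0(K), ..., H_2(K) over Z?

Take the total order v_0 < v_1 < v_2 < v_3 < v_4 on the vertex set. Then K (dimension 2) consists of the simplices:

  0-simplices (5): [v_0], [v_1], [v_2], [v_3], [v_4]
  1-simplices (10): [v_0,v_1], [v_0,v_2], [v_0,v_3], [v_0,v_4], [v_1,v_2], [v_1,v_3], [v_1,v_4], [v_2,v_3], [v_2,v_4], [v_3,v_4]
  2-simplices (5): [v_0,v_1,v_2], [v_0,v_1,v_4], [v_0,v_3,v_4], [v_1,v_2,v_3], [v_2,v_3,v_4]

Hence C_0 ≅ Z^5, C_1 ≅ Z^10, C_2 ≅ Z^5.

Boundary ∂_1: C_1 → C_0 is given by ∂[p,q] = [q] − [p]. For instance
  ∂[v_2,v_3] = [v_3] − [v_2].
The resulting 5×10 matrix has rank 4, and its Smith normal form has invariant factors (1,1,1,1).

The boundary map ∂_2: C_2 → C_1 maps a triangle to the signed sum of its edges. For instance
  ∂[v_2,v_3,v_4] = [v_3,v_4] − [v_2,v_4] + [v_2,v_3],
  ∂[v_0,v_3,v_4] = [v_3,v_4] − [v_0,v_4] + [v_0,v_3].
This gives a 10×5 integer matrix of rank 5; reducing to Smith normal form yields diagonal entries (1,1,1,1,1).

Now H_k = ker ∂_k / im ∂_{k+1}, so:

  H_0: rank C_0 − rank ∂_1 = 5 − 4 = 1, and the invariant factors of ∂_1 are all 1, so H_0 = Z.
  H_1: rank ker ∂_1 − rank ∂_2 = (10 − 4) − 5 = 1, and the invariant factors of ∂_2 are all 1, so H_1 = Z.
  H_2: rank ker ∂_2 − rank ∂_3 = (5 − 5) − 0 = 0, and there is no ∂_3, so H_2 = 0.

(K is a triangulation of the Möbius band.)

H_0 = Z,  H_1 = Z,  H_2 = 0.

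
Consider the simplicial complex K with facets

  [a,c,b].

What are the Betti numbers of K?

b_0 = 1, b_1 = 0, b_2 = 0.

K has 3 vertices, 3 edges, 1 triangle.
rank ∂_0 = 0, rank ∂_1 = 2 ⇒ b_0 = 3 − 0 − 2 = 1; all invariant factors of ∂_1 are 1 so no torsion. So H_0 ≅ Z.
rank ∂_1 = 2, rank ∂_2 = 1 ⇒ b_1 = 3 − 2 − 1 = 0; all invariant factors of ∂_2 are 1 so no torsion. So H_1 ≅ 0.
rank ∂_2 = 1, rank ∂_3 = 0 ⇒ b_2 = 1 − 1 − 0 = 0. So H_2 ≅ 0.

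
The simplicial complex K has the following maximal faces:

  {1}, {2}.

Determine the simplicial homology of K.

H_0 = Z^2.

K has 2 vertices.
rank ∂_0 = 0, rank ∂_1 = 0 ⇒ b_0 = 2 − 0 − 0 = 2. So H_0 ≅ Z^2.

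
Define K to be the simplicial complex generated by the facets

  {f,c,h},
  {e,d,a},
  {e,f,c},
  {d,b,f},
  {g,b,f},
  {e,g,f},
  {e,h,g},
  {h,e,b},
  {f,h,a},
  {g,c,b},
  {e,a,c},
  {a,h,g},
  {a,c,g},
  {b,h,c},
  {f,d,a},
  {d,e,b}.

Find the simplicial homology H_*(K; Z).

We work with the vertex ordering a < b < c < d < e < f < g < h. The simplices of K, each written with vertices in increasing order, are:

  0-simplices (8): a, b, c, d, e, f, g, h
  1-simplices (24): ac, ad, ae, af, ag, ah, bc, bd, be, bf, bg, bh, ce, cf, cg, ch, de, df, ef, eg, eh, fg, fh, gh
  2-simplices (16): ace, acg, ade, adf, afh, agh, bcg, bch, bde, bdf, beh, bfg, cef, cfh, efg, egh

giving chain groups C_0 ≅ Z^8, C_1 ≅ Z^24, C_2 ≅ Z^16.

∂_1: C_1 → C_0 sends each edge [p,q] (with p < q) to q − p.
As a 8×24 matrix over Z this has rank 7, with invariant factors (1,1,1,1,1,1,1).

The boundary map ∂_2: C_2 → C_1 sends each 2-simplex [p,q,r] to [q,r] − [p,r] + [p,q]. For instance
  ∂cef = ef − cf + ce,
  ∂ace = ce − ae + ac.
The resulting 24×16 matrix has rank 15, and its Smith normal form has invariant factors (1,1,1,1,1,1,1,1,1,1,1,1,1,1,1).

Now H_k = ker ∂_k / im ∂_{k+1}, so:

  H_0: rank C_0 − rank ∂_1 = 8 − 7 = 1, and the invariant factors of ∂_1 are all 1, so H_0 = Z.
  H_1: rank ker ∂_1 − rank ∂_2 = (24 − 7) − 15 = 2, and the invariant factors of ∂_2 are all 1, so H_1 = Z^2.
  H_2: rank ker ∂_2 − rank ∂_3 = (16 − 15) − 0 = 1, and there is no ∂_3, so H_2 = Z.

H_0 = Z,  H_1 = Z^2,  H_2 = Z.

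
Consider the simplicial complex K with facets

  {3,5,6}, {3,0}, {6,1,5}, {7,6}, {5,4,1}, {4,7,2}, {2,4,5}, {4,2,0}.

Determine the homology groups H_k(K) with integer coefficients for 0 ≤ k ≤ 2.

Order the vertices as 0 < 1 < 2 < 3 < 4 < 5 < 6 < 7. Listing each simplex with vertices in this order, K has dimension 2 with simplices:

  0-simplices (8): [0], [1], [2], [3], [4], [5], [6], [7]
  1-simplices (15): [0,2], [0,3], [0,4], [1,4], [1,5], [1,6], [2,4], [2,5], [2,7], [3,5], [3,6], [4,5], [4,7], [5,6], [6,7]
  2-simplices (6): [0,2,4], [1,4,5], [1,5,6], [2,4,5], [2,4,7], [3,5,6]

giving chain groups C_0 ≅ Z^8, C_1 ≅ Z^15, C_2 ≅ Z^6.

Boundary ∂_1: C_1 → C_0 sends each edge [p,q] (with p < q) to q − p. For instance
  ∂[2,4] = [4] − [2].
The resulting 8×15 matrix has rank 7, and its Smith normal form has invariant factors (1,1,1,1,1,1,1).

Boundary ∂_2: C_2 → C_1 maps a triangle to the signed sum of its edges. For instance
  ∂[2,4,5] = [4,5] − [2,5] + [2,4],
  ∂[1,4,5] = [4,5] − [1,5] + [1,4].
This gives a 15×6 integer matrix of rank 6; reducing to Smith normal form yields diagonal entries (1,1,1,1,1,1).

From H_k ≅ ker(∂_k) / im(∂_{k+1}) we obtain:

  H_0: rank C_0 − rank ∂_1 = 8 − 7 = 1, and the invariant factors of ∂_1 are all 1, so H_0 ≅ Z.
  H_1: rank ker ∂_1 − rank ∂_2 = (15 − 7) − 6 = 2, and the invariant factors of ∂_2 are all 1, so H_1 ≅ Z^2.
  H_2: rank ker ∂_2 − rank ∂_3 = (6 − 6) − 0 = 0, and there is no ∂_3, so H_2 ≅ 0.

H_0 = Z,  H_1 = Z^2,  H_2 = 0.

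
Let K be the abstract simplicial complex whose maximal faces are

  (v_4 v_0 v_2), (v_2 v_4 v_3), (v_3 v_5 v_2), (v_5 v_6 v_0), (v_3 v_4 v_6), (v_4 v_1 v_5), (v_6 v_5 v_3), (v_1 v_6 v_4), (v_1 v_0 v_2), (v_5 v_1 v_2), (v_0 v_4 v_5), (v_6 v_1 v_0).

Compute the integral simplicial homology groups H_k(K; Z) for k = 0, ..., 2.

H_0 = Z,  H_1 = Z/2,  H_2 = 0.

K has 7 vertices, 18 edges, 12 triangles.
rank ∂_0 = 0, rank ∂_1 = 6 ⇒ b_0 = 7 − 0 − 6 = 1; all invariant factors of ∂_1 are 1 so no torsion. So H_0 ≅ Z.
rank ∂_1 = 6, rank ∂_2 = 12 ⇒ b_1 = 18 − 6 − 12 = 0; ∂_2 has invariant factor(s) [2] giving torsion. So H_1 ≅ Z/2.
rank ∂_2 = 12, rank ∂_3 = 0 ⇒ b_2 = 12 − 12 − 0 = 0. So H_2 ≅ 0.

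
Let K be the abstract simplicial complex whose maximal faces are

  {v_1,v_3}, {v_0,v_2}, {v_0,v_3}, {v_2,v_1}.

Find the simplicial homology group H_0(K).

H_0 ≅ Z.

Take the total order v_0 < v_1 < v_2 < v_3 on the vertex set. Then K (dimension 1) consists of the simplices:

  0-simplices (4): [v_0], [v_1], [v_2], [v_3]
  1-simplices (4): [v_0,v_2], [v_0,v_3], [v_1,v_2], [v_1,v_3]

giving chain groups C_0 ≅ Z^4, C_1 ≅ Z^4.

Boundary ∂_1: C_1 → C_0 is given by ∂[p,q] = [q] − [p]. For instance
  ∂[v_0,v_2] = [v_2] − [v_0].
As a 4×4 matrix over Z this has rank 3, with invariant factors (1,1,1).

Reading off H_k = ker ∂_k / im ∂_{k+1}:

  H_0: rank C_0 − rank ∂_1 = 4 − 3 = 1, and the invariant factors of ∂_1 are all 1, so H_0 ≅ Z.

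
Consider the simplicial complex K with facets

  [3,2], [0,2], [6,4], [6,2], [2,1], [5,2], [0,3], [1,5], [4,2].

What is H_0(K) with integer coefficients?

H_0 ≅ Z.

Order the vertices as 0 < 1 < 2 < 3 < 4 < 5 < 6. Listing each simplex with vertices in this order, K has dimension 1 with simplices:

  0-simplices (7): [0], [1], [2], [3], [4], [5], [6]
  1-simplices (9): [0,2], [0,3], [1,2], [1,5], [2,3], [2,4], [2,5], [2,6], [4,6]

so the chain groups are C_0 ≅ Z^7, C_1 ≅ Z^9.

The boundary map ∂_1: C_1 → C_0 is given by ∂[p,q] = [q] − [p]. For instance
  ∂[0,2] = [2] − [0].
As a 7×9 matrix over Z this has rank 6, with invariant factors (1,1,1,1,1,1).

Computing H_k = (kernel of ∂_k) / (image of ∂_{k+1}):

  H_0: rank C_0 − rank ∂_1 = 7 − 6 = 1, and the invariant factors of ∂_1 are all 1, so H_0 ≅ Z.

(K is a triangulation of a wedge of 3 circles.)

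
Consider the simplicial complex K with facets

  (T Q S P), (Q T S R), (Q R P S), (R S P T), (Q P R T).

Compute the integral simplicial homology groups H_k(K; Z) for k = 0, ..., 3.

H_0 ≅ Z,  H_1 = 0,  H_2 = 0,  H_3 ≅ Z.

Take the total order P < Q < R < S < T on the vertex set. Then K (dimension 3) consists of the simplices:

  0-simplices (5): P, Q, R, S, T
  1-simplices (10): PQ, PR, PS, PT, QR, QS, QT, RS, RT, ST
  2-simplices (10): PQR, PQS, PQT, PRS, PRT, PST, QRS, QRT, QST, RST
  3-simplices (5): PQRS, PQRT, PQST, PRST, QRST

Hence C_0 ≅ Z^5, C_1 ≅ Z^10, C_2 ≅ Z^10, C_3 ≅ Z^5.

Boundary ∂_1: C_1 → C_0 sends each edge [p,q] (with p < q) to q − p. For instance
  ∂QS = S − Q.
The resulting 5×10 matrix has rank 4, and its Smith normal form has invariant factors (1,1,1,1).

The boundary map ∂_2: C_2 → C_1 maps a triangle to the signed sum of its edges. For instance
  ∂PST = ST − PT + PS,
  ∂RST = ST − RT + RS.
The 10×10 boundary matrix has rank 6 and Smith normal form diag(1,1,1,1,1,1).

Boundary ∂_3: C_3 → C_2 sends each 3-simplex σ to the alternating sum Σ_i (−1)^i (σ with its i-th vertex removed). For instance
  ∂QRST = RST − QST + QRT − QRS,
  ∂PQRS = QRS − PRS + PQS − PQR.
This gives a 10×5 integer matrix of rank 4; reducing to Smith normal form yields diagonal entries (1,1,1,1).

Computing H_k = (kernel of ∂_k) / (image of ∂_{k+1}):

  H_0: rank C_0 − rank ∂_1 = 5 − 4 = 1, and the invariant factors of ∂_1 are all 1, so H_0 ≅ Z.
  H_1: rank ker ∂_1 − rank ∂_2 = (10 − 4) − 6 = 0, and the invariant factors of ∂_2 are all 1, so H_1 ≅ 0.
  H_2: rank ker ∂_2 − rank ∂_3 = (10 − 6) − 4 = 0, and the invariant factors of ∂_3 are all 1, so H_2 ≅ 0.
  H_3: rank ker ∂_3 − rank ∂_4 = (5 − 4) − 0 = 1, and there is no ∂_4, so H_3 ≅ Z.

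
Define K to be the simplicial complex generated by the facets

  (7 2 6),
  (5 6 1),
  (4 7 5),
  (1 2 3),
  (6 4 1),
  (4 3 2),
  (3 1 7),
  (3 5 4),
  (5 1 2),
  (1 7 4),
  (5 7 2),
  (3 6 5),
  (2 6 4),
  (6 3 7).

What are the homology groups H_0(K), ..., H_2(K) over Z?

We work with the vertex ordering 1 < 2 < 3 < 4 < 5 < 6 < 7. The simplices of K, each written with vertices in increasing order, are:

  0-simplices (7): [1], [2], [3], [4], [5], [6], [7]
  1-simplices (21): [1,2], [1,3], [1,4], [1,5], [1,6], [1,7], [2,3], [2,4], [2,5], [2,6], [2,7], [3,4], [3,5], [3,6], [3,7], [4,5], [4,6], [4,7], [5,6], [5,7], [6,7]
  2-simplices (14): [1,2,3], [1,2,5], [1,3,7], [1,4,6], [1,4,7], [1,5,6], [2,3,4], [2,4,6], [2,5,7], [2,6,7], [3,4,5], [3,5,6], [3,6,7], [4,5,7]

Hence C_0 ≅ Z^7, C_1 ≅ Z^21, C_2 ≅ Z^14.

The boundary map ∂_1: C_1 → C_0 is given by ∂[p,q] = [q] − [p]. For instance
  ∂[1,3] = [3] − [1].
The resulting 7×21 matrix has rank 6, and its Smith normal form has invariant factors (1,1,1,1,1,1).

Boundary ∂_2: C_2 → C_1 maps a triangle to the signed sum of its edges. For instance
  ∂[2,6,7] = [6,7] − [2,7] + [2,6],
  ∂[1,4,6] = [4,6] − [1,6] + [1,4].
The resulting 21×14 matrix has rank 13, and its Smith normal form has invariant factors (1,1,1,1,1,1,1,1,1,1,1,1,1).

Reading off H_k = ker ∂_k / im ∂_{k+1}:

  H_0: rank C_0 − rank ∂_1 = 7 − 6 = 1, and the invariant factors of ∂_1 are all 1, so H_0 = Z.
  H_1: rank ker ∂_1 − rank ∂_2 = (21 − 6) − 13 = 2, and the invariant factors of ∂_2 are all 1, so H_1 = Z^2.
  H_2: rank ker ∂_2 − rank ∂_3 = (14 − 13) − 0 = 1, and there is no ∂_3, so H_2 = Z.

(K is a triangulation of the torus T^2.)

H_0 ≅ Z,  H_1 ≅ Z^2,  H_2 ≅ Z.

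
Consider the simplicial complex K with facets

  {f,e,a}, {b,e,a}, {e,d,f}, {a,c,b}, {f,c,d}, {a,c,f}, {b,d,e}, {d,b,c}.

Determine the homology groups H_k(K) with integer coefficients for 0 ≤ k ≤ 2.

H_0 ≅ Z,  H_1 = 0,  H_2 ≅ Z.

Fix the vertex order a < b < c < d < e < f and write every simplex with vertices in increasing order. Then dim K = 2 and the simplices of K are:

  0-simplices (6): a, b, c, d, e, f
  1-simplices (12): ab, ac, ae, af, bc, bd, be, cd, cf, de, df, ef
  2-simplices (8): abc, abe, acf, aef, bcd, bde, cdf, def

Hence C_0 ≅ Z^6, C_1 ≅ Z^12, C_2 ≅ Z^8.

Boundary ∂_1: C_1 → C_0 is given by ∂[p,q] = [q] − [p].
As a 6×12 matrix over Z this has rank 5, with invariant factors (1,1,1,1,1).

The boundary map ∂_2: C_2 → C_1 sends each 2-simplex [p,q,r] to [q,r] − [p,r] + [p,q]. For instance
  ∂bde = de − be + bd,
  ∂aef = ef − af + ae.
The 12×8 boundary matrix has rank 7 and Smith normal form diag(1,1,1,1,1,1,1).

Now H_k = ker ∂_k / im ∂_{k+1}, so:

  H_0: rank C_0 − rank ∂_1 = 6 − 5 = 1, and the invariant factors of ∂_1 are all 1, so H_0 = Z.
  H_1: rank ker ∂_1 − rank ∂_2 = (12 − 5) − 7 = 0, and the invariant factors of ∂_2 are all 1, so H_1 = 0.
  H_2: rank ker ∂_2 − rank ∂_3 = (8 − 7) − 0 = 1, and there is no ∂_3, so H_2 = Z.

(K is a triangulation of the 2-sphere S^2.)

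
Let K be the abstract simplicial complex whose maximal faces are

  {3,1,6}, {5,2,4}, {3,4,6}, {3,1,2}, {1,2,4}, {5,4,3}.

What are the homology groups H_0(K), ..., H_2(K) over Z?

H_0 ≅ Z,  H_1 ≅ Z,  H_2 = 0.

K has 6 vertices, 12 edges, 6 triangles.
rank ∂_0 = 0, rank ∂_1 = 5 ⇒ b_0 = 6 − 0 − 5 = 1; all invariant factors of ∂_1 are 1 so no torsion. So H_0 = Z.
rank ∂_1 = 5, rank ∂_2 = 6 ⇒ b_1 = 12 − 5 − 6 = 1; all invariant factors of ∂_2 are 1 so no torsion. So H_1 = Z.
rank ∂_2 = 6, rank ∂_3 = 0 ⇒ b_2 = 6 − 6 − 0 = 0. So H_2 = 0.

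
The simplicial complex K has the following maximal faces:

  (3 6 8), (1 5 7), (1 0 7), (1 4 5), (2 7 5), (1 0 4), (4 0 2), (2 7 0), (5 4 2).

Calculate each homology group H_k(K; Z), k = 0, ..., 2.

K has 9 vertices, 15 edges, 9 triangles.
rank ∂_0 = 0, rank ∂_1 = 7 ⇒ b_0 = 9 − 0 − 7 = 2; all invariant factors of ∂_1 are 1 so no torsion. So H_0 ≅ Z^2.
rank ∂_1 = 7, rank ∂_2 = 8 ⇒ b_1 = 15 − 7 − 8 = 0; all invariant factors of ∂_2 are 1 so no torsion. So H_1 ≅ 0.
rank ∂_2 = 8, rank ∂_3 = 0 ⇒ b_2 = 9 − 8 − 0 = 1. So H_2 ≅ Z.

H_0 ≅ Z^2,  H_1 = 0,  H_2 ≅ Z.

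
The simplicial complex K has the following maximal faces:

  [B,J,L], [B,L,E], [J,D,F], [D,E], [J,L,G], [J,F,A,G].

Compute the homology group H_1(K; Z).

H_1 ≅ Z.

Fix the vertex order A < B < D < E < F < G < J < L and write every simplex with vertices in increasing order. Then dim K = 3 and the simplices of K are:

  0-simplices (8): A, B, D, E, F, G, J, L
  1-simplices (15): AF, AG, AJ, BE, BJ, BL, DE, DF, DJ, EL, FG, FJ, GJ, GL, JL
  2-simplices (8): AFG, AFJ, AGJ, BEL, BJL, DFJ, FGJ, GJL
  3-simplices (1): AFGJ

so the chain groups are C_0 ≅ Z^8, C_1 ≅ Z^15, C_2 ≅ Z^8, C_3 ≅ Z^1.

∂_1: C_1 → C_0 maps an edge to its endpoints' difference, ∂[p,q] = q − p. For instance
  ∂JL = L − J.
This gives a 8×15 integer matrix of rank 7; reducing to Smith normal form yields diagonal entries (1,1,1,1,1,1,1).

The boundary map ∂_2: C_2 → C_1 acts by ∂[p,q,r] = [q,r] − [p,r] + [p,q]. For instance
  ∂AGJ = GJ − AJ + AG,
  ∂DFJ = FJ − DJ + DF.
The 15×8 boundary matrix has rank 7 and Smith normal form diag(1,1,1,1,1,1,1).

∂_3: C_3 → C_2 sends each 3-simplex σ to the alternating sum Σ_i (−1)^i (σ with its i-th vertex removed). For instance
  ∂AFGJ = FGJ − AGJ + AFJ − AFG.
The 8×1 boundary matrix has rank 1 and Smith normal form diag(1).

From H_k ≅ ker(∂_k) / im(∂_{k+1}) we obtain:

  H_1: rank ker ∂_1 − rank ∂_2 = (15 − 7) − 7 = 1, and the invariant factors of ∂_2 are all 1, so H_1 ≅ Z.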